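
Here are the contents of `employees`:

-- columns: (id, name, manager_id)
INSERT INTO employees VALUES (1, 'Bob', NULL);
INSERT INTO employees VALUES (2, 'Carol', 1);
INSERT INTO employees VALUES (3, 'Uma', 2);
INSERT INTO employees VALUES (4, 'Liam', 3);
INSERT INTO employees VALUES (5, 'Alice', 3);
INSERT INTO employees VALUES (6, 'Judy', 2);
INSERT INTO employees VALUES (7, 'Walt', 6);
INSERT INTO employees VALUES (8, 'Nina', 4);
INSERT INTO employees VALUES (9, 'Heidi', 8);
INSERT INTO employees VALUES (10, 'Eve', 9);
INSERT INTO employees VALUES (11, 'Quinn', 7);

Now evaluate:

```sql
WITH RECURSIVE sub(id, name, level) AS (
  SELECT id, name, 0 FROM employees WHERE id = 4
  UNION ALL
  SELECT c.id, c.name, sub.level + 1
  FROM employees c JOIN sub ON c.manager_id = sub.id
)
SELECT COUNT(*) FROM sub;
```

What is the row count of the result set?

4

Base: id=4 (Liam) at level 0.
Iteration 1: rows with manager_id in {4} -> Nina (id 8, level 1).
Iteration 2: rows with manager_id in {8} -> Heidi (id 9, level 2).
Iteration 3: rows with manager_id in {9} -> Eve (id 10, level 3).
Iteration 4: no rows with manager_id in {10}; recursion stops.
Total rows emitted: 4.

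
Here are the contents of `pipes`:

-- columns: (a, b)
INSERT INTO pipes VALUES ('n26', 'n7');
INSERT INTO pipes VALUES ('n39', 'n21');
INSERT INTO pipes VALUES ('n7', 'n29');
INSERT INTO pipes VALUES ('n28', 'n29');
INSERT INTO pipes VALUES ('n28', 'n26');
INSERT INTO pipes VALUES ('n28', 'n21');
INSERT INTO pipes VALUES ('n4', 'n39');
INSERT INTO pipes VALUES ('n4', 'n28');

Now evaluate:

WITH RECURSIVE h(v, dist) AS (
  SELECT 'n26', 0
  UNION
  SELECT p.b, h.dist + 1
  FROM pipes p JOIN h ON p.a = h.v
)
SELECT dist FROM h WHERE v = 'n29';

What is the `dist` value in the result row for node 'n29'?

Base: (n26, dist=0).
Iteration 1: edges from {n26} -> (n7, dist=1).
Iteration 2: edges from {n7} -> (n29, dist=2).
Iteration 3: no outgoing edges from {n29}; recursion stops.

2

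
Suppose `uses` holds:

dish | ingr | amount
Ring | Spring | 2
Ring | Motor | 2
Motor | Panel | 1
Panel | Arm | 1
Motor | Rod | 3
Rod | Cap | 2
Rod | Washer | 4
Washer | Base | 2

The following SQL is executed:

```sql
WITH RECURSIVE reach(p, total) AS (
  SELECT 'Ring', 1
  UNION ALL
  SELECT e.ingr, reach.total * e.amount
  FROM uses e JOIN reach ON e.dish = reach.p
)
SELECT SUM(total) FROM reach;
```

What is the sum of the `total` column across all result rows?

99

Base: (Ring, total=1).
Iteration 1: components of {Ring} -> Motor = 1*2 = 2, Spring = 1*2 = 2.
Iteration 2: components of {Motor,Spring} -> Panel = 2*1 = 2, Rod = 2*3 = 6.
Iteration 3: components of {Panel,Rod} -> Arm = 2*1 = 2, Cap = 6*2 = 12, Washer = 6*4 = 24.
Iteration 4: components of {Arm,Cap,Washer} -> Base = 24*2 = 48.
Iteration 5: no further components; recursion stops.
SUM(total) = 1 + 2 + 2 + 2 + 6 + 2 + 12 + 24 + 48 = 99.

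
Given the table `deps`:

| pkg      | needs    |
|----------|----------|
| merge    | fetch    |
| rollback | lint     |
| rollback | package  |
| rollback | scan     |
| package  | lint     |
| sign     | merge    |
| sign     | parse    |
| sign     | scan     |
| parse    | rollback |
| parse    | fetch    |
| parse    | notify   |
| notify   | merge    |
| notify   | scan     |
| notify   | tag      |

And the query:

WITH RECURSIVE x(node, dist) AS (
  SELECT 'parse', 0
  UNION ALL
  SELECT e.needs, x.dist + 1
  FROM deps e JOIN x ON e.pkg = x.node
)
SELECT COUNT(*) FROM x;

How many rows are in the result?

Base: (parse, dist=0).
Iteration 1: edges from {parse} -> (fetch, dist=1), (notify, dist=1), (rollback, dist=1).
Iteration 2: edges from {fetch,notify,rollback} -> (lint, dist=2), (merge, dist=2), (package, dist=2), (scan, dist=2) x2, (tag, dist=2). [UNION ALL keeps all 6 new rows, including repeats]
Iteration 3: edges from {lint,merge,package,scan,tag} -> (fetch, dist=3), (lint, dist=3).
Iteration 4: no outgoing edges from {fetch,lint}; recursion stops.
Total rows emitted: 12.

12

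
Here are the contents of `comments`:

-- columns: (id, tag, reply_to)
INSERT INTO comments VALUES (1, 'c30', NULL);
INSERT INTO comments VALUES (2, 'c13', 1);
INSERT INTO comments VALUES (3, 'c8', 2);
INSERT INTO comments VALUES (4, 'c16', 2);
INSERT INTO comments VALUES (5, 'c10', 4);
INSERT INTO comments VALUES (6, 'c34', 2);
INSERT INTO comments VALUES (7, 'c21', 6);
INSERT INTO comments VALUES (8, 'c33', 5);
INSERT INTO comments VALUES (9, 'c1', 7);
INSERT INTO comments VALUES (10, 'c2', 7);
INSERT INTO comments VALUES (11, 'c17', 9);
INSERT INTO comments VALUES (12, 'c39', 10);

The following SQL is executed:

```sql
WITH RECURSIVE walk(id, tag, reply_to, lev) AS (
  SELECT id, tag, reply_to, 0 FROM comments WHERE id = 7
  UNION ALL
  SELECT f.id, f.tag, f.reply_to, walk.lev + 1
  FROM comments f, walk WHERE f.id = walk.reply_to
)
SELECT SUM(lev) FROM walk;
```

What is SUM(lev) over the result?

6

Base: id=7 (c21), reply_to=6, lev 0.
Iteration 1: join on id=6 -> c34 (id 6, reply_to=2, lev 1).
Iteration 2: join on id=2 -> c13 (id 2, reply_to=1, lev 2).
Iteration 3: join on id=1 -> c30 (id 1, reply_to=NULL, lev 3).
Iteration 4: reply_to is NULL; no match; recursion stops.
SUM(lev) = 0 + 1 + 2 + 3 = 6.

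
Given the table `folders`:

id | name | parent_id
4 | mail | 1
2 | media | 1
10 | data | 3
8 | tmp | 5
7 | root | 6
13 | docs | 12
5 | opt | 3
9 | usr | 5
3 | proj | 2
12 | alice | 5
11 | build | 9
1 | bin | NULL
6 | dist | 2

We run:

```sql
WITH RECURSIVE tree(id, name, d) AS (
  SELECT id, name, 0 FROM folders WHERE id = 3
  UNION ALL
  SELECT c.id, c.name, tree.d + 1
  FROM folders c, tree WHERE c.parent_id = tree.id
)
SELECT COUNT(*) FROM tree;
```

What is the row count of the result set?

8

Base: id=3 (proj) at d 0.
Iteration 1: rows with parent_id in {3} -> opt (id 5, d 1), data (id 10, d 1).
Iteration 2: rows with parent_id in {5,10} -> tmp (id 8, d 2), usr (id 9, d 2), alice (id 12, d 2).
Iteration 3: rows with parent_id in {8,9,12} -> build (id 11, d 3), docs (id 13, d 3).
Iteration 4: no rows with parent_id in {11,13}; recursion stops.
Total rows emitted: 8.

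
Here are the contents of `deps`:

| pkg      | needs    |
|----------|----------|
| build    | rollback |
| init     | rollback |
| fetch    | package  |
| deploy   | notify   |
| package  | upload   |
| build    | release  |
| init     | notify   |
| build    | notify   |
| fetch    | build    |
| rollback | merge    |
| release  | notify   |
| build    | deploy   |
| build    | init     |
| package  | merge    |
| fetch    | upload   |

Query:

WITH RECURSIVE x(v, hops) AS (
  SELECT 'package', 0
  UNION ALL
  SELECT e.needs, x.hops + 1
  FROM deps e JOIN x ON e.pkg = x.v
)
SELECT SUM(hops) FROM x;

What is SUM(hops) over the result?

2

Base: (package, hops=0).
Iteration 1: edges from {package} -> (merge, hops=1), (upload, hops=1).
Iteration 2: no outgoing edges from {merge,upload}; recursion stops.
SUM(hops) = 0 + 1 + 1 = 2.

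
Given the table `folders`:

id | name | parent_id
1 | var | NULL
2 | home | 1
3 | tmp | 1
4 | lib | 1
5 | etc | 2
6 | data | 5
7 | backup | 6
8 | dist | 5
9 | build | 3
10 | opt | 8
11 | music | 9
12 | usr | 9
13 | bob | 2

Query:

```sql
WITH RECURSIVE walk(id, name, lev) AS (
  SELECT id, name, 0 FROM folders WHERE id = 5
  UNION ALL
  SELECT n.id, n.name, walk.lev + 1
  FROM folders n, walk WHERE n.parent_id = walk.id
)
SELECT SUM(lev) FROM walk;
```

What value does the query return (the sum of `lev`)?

Base: id=5 (etc) at lev 0.
Iteration 1: rows with parent_id in {5} -> data (id 6, lev 1), dist (id 8, lev 1).
Iteration 2: rows with parent_id in {6,8} -> backup (id 7, lev 2), opt (id 10, lev 2).
Iteration 3: no rows with parent_id in {7,10}; recursion stops.
SUM(lev) = 0 + 1 + 1 + 2 + 2 = 6.

6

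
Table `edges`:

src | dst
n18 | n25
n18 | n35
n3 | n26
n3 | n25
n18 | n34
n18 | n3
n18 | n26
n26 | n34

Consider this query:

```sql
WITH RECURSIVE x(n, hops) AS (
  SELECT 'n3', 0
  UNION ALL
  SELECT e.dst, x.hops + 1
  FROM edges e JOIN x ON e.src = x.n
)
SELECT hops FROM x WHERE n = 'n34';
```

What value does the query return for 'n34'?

Base: (n3, hops=0).
Iteration 1: edges from {n3} -> (n25, hops=1), (n26, hops=1).
Iteration 2: edges from {n25,n26} -> (n34, hops=2).
Iteration 3: no outgoing edges from {n34}; recursion stops.

2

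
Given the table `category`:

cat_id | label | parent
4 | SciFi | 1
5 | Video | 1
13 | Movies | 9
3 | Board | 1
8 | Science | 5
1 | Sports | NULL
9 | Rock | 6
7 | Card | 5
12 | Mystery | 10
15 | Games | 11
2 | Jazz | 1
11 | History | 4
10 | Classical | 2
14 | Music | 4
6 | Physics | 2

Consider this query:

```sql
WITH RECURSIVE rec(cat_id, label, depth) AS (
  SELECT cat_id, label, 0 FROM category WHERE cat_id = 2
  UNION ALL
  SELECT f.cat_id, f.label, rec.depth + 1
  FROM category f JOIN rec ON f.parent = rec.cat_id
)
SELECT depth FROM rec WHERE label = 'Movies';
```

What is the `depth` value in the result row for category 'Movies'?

3

Base: cat_id=2 (Jazz) at depth 0.
Iteration 1: rows with parent in {2} -> Physics (id 6, depth 1), Classical (id 10, depth 1).
Iteration 2: rows with parent in {6,10} -> Rock (id 9, depth 2), Mystery (id 12, depth 2).
Iteration 3: rows with parent in {9,12} -> Movies (id 13, depth 3).
Iteration 4: no rows with parent in {13}; recursion stops.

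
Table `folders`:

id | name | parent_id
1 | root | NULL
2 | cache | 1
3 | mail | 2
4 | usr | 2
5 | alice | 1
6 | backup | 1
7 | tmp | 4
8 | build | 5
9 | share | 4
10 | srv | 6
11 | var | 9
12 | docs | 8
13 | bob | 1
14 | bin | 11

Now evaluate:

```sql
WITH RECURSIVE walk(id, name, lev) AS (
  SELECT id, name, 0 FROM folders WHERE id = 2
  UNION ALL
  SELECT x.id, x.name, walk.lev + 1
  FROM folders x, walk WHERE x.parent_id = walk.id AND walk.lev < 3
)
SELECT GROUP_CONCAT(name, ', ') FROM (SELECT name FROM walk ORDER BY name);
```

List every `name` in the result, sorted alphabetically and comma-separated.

cache, mail, share, tmp, usr, var

Base: id=2 (cache) at lev 0.
Iteration 1: rows with parent_id in {2} -> mail (id 3, lev 1), usr (id 4, lev 1).
Iteration 2: rows with parent_id in {3,4} -> tmp (id 7, lev 2), share (id 9, lev 2).
Iteration 3: rows with parent_id in {7,9} -> var (id 11, lev 3).
Iteration 4: lev < 3 fails for all current rows; recursion stops.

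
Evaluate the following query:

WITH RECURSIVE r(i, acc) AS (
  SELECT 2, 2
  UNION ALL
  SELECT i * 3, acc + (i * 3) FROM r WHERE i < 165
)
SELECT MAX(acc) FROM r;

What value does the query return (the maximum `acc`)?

Base: i=2, acc=2.
Iteration 1: 2 < 165 holds -> i = 2 * 3 = 6, acc = 2 + 6 = 8.
Iteration 2: 6 < 165 holds -> i = 6 * 3 = 18, acc = 8 + 18 = 26.
Iteration 3: 18 < 165 holds -> i = 18 * 3 = 54, acc = 26 + 54 = 80.
Iteration 4: 54 < 165 holds -> i = 54 * 3 = 162, acc = 80 + 162 = 242.
Iteration 5: 162 < 165 holds -> i = 162 * 3 = 486, acc = 242 + 486 = 728.
Iteration 6: 486 < 165 fails; recursion stops.
acc values: 2, 8, 26, 80, 242, 728; the maximum is 728.

728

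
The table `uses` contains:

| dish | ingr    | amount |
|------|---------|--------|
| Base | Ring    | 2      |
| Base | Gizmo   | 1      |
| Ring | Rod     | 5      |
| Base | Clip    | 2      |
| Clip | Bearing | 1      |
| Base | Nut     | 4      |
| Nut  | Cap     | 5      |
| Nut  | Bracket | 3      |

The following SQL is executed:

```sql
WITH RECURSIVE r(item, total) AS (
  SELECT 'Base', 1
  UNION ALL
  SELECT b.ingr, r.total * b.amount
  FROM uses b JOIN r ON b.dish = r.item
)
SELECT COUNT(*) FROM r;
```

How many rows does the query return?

9

Base: (Base, total=1).
Iteration 1: components of {Base} -> Clip = 1*2 = 2, Gizmo = 1*1 = 1, Nut = 1*4 = 4, Ring = 1*2 = 2.
Iteration 2: components of {Clip,Gizmo,Nut,Ring} -> Bearing = 2*1 = 2, Bracket = 4*3 = 12, Cap = 4*5 = 20, Rod = 2*5 = 10.
Iteration 3: no further components; recursion stops.
Total rows emitted: 9.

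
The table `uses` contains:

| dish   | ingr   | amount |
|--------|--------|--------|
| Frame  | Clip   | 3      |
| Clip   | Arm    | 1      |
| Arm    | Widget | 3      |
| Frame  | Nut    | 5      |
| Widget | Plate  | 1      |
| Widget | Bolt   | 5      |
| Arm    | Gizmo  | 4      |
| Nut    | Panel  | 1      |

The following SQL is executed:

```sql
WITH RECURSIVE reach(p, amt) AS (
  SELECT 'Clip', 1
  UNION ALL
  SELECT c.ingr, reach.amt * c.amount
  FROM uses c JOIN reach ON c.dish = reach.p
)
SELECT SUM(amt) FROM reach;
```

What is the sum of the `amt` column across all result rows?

Base: (Clip, amt=1).
Iteration 1: components of {Clip} -> Arm = 1*1 = 1.
Iteration 2: components of {Arm} -> Gizmo = 1*4 = 4, Widget = 1*3 = 3.
Iteration 3: components of {Gizmo,Widget} -> Bolt = 3*5 = 15, Plate = 3*1 = 3.
Iteration 4: no further components; recursion stops.
SUM(amt) = 1 + 1 + 3 + 4 + 3 + 15 = 27.

27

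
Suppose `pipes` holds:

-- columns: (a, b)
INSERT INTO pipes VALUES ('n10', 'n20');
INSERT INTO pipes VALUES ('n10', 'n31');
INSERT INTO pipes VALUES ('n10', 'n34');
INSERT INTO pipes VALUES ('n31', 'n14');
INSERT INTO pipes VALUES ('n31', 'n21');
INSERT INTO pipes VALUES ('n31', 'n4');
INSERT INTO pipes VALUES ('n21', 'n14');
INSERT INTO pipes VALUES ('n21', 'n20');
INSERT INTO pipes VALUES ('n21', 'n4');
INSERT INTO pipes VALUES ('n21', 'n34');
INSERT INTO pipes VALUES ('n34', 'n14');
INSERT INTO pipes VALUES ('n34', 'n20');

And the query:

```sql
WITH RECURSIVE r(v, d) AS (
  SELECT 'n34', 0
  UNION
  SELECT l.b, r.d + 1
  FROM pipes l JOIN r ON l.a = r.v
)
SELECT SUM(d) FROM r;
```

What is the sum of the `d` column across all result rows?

Base: (n34, d=0).
Iteration 1: edges from {n34} -> (n14, d=1), (n20, d=1).
Iteration 2: no outgoing edges from {n14,n20}; recursion stops.
SUM(d) = 0 + 1 + 1 = 2.

2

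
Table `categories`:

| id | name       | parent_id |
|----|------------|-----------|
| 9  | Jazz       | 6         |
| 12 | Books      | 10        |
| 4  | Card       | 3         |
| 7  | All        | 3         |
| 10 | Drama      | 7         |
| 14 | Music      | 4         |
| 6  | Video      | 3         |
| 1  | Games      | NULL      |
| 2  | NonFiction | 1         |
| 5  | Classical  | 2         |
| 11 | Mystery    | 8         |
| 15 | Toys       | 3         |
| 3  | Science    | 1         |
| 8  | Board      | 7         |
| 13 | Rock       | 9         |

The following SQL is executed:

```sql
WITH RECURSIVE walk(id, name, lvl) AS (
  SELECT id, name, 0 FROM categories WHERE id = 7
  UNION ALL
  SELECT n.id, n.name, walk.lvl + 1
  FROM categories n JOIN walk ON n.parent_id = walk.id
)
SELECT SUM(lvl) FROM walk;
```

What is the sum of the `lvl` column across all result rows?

6

Base: id=7 (All) at lvl 0.
Iteration 1: rows with parent_id in {7} -> Board (id 8, lvl 1), Drama (id 10, lvl 1).
Iteration 2: rows with parent_id in {8,10} -> Mystery (id 11, lvl 2), Books (id 12, lvl 2).
Iteration 3: no rows with parent_id in {11,12}; recursion stops.
SUM(lvl) = 0 + 1 + 1 + 2 + 2 = 6.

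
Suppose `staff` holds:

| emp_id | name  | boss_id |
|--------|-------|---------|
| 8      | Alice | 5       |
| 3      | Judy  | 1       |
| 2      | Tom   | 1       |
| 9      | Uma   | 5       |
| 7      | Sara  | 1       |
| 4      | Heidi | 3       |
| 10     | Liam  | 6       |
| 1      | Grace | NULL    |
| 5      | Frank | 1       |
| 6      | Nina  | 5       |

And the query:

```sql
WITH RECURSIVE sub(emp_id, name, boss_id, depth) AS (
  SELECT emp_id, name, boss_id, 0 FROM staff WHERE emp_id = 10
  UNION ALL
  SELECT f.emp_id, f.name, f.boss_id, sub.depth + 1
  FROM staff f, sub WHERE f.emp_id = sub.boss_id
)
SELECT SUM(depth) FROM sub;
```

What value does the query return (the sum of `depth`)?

Base: emp_id=10 (Liam), boss_id=6, depth 0.
Iteration 1: join on emp_id=6 -> Nina (id 6, boss_id=5, depth 1).
Iteration 2: join on emp_id=5 -> Frank (id 5, boss_id=1, depth 2).
Iteration 3: join on emp_id=1 -> Grace (id 1, boss_id=NULL, depth 3).
Iteration 4: boss_id is NULL; no match; recursion stops.
SUM(depth) = 0 + 1 + 2 + 3 = 6.

6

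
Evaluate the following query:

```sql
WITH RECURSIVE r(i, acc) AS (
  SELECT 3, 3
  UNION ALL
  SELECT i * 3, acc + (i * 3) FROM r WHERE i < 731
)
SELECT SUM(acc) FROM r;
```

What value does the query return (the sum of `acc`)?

Base: i=3, acc=3.
Iteration 1: 3 < 731 holds -> i = 3 * 3 = 9, acc = 3 + 9 = 12.
Iteration 2: 9 < 731 holds -> i = 9 * 3 = 27, acc = 12 + 27 = 39.
Iteration 3: 27 < 731 holds -> i = 27 * 3 = 81, acc = 39 + 81 = 120.
Iteration 4: 81 < 731 holds -> i = 81 * 3 = 243, acc = 120 + 243 = 363.
Iteration 5: 243 < 731 holds -> i = 243 * 3 = 729, acc = 363 + 729 = 1092.
Iteration 6: 729 < 731 holds -> i = 729 * 3 = 2187, acc = 1092 + 2187 = 3279.
Iteration 7: 2187 < 731 fails; recursion stops.
SUM(acc) = 3 + 12 + 39 + 120 + 363 + 1092 + 3279 = 4908.

4908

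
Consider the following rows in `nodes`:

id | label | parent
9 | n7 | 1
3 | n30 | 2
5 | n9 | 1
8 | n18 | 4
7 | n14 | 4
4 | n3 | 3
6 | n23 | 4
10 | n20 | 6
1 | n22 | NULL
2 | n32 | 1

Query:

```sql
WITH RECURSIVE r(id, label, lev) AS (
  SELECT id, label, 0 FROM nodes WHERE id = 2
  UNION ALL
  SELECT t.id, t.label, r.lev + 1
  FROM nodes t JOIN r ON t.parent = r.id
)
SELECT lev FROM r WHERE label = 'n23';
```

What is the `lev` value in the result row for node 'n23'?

3

Base: id=2 (n32) at lev 0.
Iteration 1: rows with parent in {2} -> n30 (id 3, lev 1).
Iteration 2: rows with parent in {3} -> n3 (id 4, lev 2).
Iteration 3: rows with parent in {4} -> n23 (id 6, lev 3), n14 (id 7, lev 3), n18 (id 8, lev 3).
Iteration 4: rows with parent in {6,7,8} -> n20 (id 10, lev 4).
Iteration 5: no rows with parent in {10}; recursion stops.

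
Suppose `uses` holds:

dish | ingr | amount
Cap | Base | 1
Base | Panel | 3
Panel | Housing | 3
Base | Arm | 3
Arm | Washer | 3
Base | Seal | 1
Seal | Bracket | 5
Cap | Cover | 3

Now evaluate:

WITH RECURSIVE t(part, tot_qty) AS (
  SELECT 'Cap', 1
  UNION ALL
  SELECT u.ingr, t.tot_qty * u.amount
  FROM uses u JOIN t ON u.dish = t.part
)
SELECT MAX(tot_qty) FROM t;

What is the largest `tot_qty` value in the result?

Base: (Cap, tot_qty=1).
Iteration 1: components of {Cap} -> Base = 1*1 = 1, Cover = 1*3 = 3.
Iteration 2: components of {Base,Cover} -> Arm = 1*3 = 3, Panel = 1*3 = 3, Seal = 1*1 = 1.
Iteration 3: components of {Arm,Panel,Seal} -> Bracket = 1*5 = 5, Housing = 3*3 = 9, Washer = 3*3 = 9.
Iteration 4: no further components; recursion stops.
tot_qty values: 1, 1, 3, 3, 3, 1, 9, 9, 5; the maximum is 9.

9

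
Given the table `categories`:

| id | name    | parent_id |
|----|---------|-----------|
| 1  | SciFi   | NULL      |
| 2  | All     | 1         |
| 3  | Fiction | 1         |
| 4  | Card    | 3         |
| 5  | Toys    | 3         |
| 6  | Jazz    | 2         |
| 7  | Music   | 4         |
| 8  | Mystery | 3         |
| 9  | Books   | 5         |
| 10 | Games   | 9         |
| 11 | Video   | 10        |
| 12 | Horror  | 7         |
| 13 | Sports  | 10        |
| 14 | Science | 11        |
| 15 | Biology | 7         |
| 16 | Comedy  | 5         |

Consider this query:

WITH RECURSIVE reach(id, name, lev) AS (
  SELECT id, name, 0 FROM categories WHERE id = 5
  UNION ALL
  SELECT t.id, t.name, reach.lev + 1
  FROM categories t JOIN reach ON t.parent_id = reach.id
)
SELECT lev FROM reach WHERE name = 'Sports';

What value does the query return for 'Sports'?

3

Base: id=5 (Toys) at lev 0.
Iteration 1: rows with parent_id in {5} -> Books (id 9, lev 1), Comedy (id 16, lev 1).
Iteration 2: rows with parent_id in {9,16} -> Games (id 10, lev 2).
Iteration 3: rows with parent_id in {10} -> Video (id 11, lev 3), Sports (id 13, lev 3).
Iteration 4: rows with parent_id in {11,13} -> Science (id 14, lev 4).
Iteration 5: no rows with parent_id in {14}; recursion stops.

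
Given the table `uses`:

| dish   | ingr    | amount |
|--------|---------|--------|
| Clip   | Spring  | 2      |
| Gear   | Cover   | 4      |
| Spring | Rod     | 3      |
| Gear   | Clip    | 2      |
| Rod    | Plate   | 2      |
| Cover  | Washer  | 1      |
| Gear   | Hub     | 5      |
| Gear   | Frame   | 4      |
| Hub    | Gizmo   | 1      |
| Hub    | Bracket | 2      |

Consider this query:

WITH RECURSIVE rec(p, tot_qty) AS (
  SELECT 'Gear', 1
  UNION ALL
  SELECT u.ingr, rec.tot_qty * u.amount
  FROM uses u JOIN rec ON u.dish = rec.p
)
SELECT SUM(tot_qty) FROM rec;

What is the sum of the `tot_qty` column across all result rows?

75

Base: (Gear, tot_qty=1).
Iteration 1: components of {Gear} -> Clip = 1*2 = 2, Cover = 1*4 = 4, Frame = 1*4 = 4, Hub = 1*5 = 5.
Iteration 2: components of {Clip,Cover,Frame,Hub} -> Bracket = 5*2 = 10, Gizmo = 5*1 = 5, Spring = 2*2 = 4, Washer = 4*1 = 4.
Iteration 3: components of {Bracket,Gizmo,Spring,Washer} -> Rod = 4*3 = 12.
Iteration 4: components of {Rod} -> Plate = 12*2 = 24.
Iteration 5: no further components; recursion stops.
SUM(tot_qty) = 1 + 2 + 4 + 4 + 5 + 4 + 4 + 5 + 10 + 12 + 24 = 75.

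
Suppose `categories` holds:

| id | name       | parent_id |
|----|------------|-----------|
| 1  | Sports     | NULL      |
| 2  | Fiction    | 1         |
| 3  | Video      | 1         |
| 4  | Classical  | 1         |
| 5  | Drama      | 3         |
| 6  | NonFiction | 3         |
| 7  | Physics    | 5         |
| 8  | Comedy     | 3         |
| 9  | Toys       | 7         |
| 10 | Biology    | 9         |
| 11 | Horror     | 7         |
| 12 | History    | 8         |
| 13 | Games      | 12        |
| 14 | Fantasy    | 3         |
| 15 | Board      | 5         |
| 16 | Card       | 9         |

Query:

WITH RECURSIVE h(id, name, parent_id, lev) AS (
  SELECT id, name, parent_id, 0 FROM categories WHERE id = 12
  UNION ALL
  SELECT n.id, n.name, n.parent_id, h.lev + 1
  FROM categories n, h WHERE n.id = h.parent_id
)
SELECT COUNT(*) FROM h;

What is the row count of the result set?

Base: id=12 (History), parent_id=8, lev 0.
Iteration 1: join on id=8 -> Comedy (id 8, parent_id=3, lev 1).
Iteration 2: join on id=3 -> Video (id 3, parent_id=1, lev 2).
Iteration 3: join on id=1 -> Sports (id 1, parent_id=NULL, lev 3).
Iteration 4: parent_id is NULL; no match; recursion stops.
Total rows emitted: 4.

4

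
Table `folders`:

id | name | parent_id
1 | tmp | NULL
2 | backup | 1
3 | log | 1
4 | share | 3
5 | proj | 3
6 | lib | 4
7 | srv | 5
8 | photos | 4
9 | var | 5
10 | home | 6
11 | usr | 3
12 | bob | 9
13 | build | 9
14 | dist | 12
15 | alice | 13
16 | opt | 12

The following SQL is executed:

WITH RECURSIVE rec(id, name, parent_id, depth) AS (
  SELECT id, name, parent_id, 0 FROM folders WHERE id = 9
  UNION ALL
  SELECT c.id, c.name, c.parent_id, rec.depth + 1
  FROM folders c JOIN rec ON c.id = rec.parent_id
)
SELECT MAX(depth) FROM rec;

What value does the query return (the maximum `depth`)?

Base: id=9 (var), parent_id=5, depth 0.
Iteration 1: join on id=5 -> proj (id 5, parent_id=3, depth 1).
Iteration 2: join on id=3 -> log (id 3, parent_id=1, depth 2).
Iteration 3: join on id=1 -> tmp (id 1, parent_id=NULL, depth 3).
Iteration 4: parent_id is NULL; no match; recursion stops.
depth values: 0, 1, 2, 3; the maximum is 3.

3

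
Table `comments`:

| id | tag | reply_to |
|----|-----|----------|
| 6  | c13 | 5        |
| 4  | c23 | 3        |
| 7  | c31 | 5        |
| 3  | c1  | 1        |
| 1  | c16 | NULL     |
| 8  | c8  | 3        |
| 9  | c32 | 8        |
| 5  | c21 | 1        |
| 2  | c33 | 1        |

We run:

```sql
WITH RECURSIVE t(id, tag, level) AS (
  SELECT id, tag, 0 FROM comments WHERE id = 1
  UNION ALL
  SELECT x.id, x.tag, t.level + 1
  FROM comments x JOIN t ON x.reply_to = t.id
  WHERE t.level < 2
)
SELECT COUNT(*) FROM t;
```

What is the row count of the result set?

Base: id=1 (c16) at level 0.
Iteration 1: rows with reply_to in {1} -> c33 (id 2, level 1), c1 (id 3, level 1), c21 (id 5, level 1).
Iteration 2: rows with reply_to in {2,3,5} -> c23 (id 4, level 2), c13 (id 6, level 2), c31 (id 7, level 2), c8 (id 8, level 2).
Iteration 3: level < 2 fails for all current rows; recursion stops.
Total rows emitted: 8.

8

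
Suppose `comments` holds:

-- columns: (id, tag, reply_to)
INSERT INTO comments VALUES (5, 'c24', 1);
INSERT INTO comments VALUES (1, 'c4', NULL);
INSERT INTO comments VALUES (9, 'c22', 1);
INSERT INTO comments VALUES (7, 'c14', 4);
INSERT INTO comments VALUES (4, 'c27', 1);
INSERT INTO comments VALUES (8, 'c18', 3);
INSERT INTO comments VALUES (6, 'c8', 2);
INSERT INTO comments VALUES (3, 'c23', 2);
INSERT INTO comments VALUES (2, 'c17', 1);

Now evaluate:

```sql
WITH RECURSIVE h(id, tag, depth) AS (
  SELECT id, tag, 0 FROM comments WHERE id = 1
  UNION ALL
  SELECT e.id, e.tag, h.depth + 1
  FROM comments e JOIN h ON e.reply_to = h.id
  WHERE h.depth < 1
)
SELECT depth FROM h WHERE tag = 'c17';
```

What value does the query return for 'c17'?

1

Base: id=1 (c4) at depth 0.
Iteration 1: rows with reply_to in {1} -> c17 (id 2, depth 1), c27 (id 4, depth 1), c24 (id 5, depth 1), c22 (id 9, depth 1).
Iteration 2: depth < 1 fails for all current rows; recursion stops.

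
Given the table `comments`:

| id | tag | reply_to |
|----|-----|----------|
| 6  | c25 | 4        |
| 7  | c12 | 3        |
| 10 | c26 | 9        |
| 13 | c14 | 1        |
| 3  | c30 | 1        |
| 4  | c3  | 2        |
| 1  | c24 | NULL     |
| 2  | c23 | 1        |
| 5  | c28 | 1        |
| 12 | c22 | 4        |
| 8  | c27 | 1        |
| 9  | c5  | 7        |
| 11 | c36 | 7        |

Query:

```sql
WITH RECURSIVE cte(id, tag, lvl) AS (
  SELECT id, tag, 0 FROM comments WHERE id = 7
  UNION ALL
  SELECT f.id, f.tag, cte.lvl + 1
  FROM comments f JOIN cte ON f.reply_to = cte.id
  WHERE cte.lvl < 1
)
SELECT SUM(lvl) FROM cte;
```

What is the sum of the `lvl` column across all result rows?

2

Base: id=7 (c12) at lvl 0.
Iteration 1: rows with reply_to in {7} -> c5 (id 9, lvl 1), c36 (id 11, lvl 1).
Iteration 2: lvl < 1 fails for all current rows; recursion stops.
SUM(lvl) = 0 + 1 + 1 = 2.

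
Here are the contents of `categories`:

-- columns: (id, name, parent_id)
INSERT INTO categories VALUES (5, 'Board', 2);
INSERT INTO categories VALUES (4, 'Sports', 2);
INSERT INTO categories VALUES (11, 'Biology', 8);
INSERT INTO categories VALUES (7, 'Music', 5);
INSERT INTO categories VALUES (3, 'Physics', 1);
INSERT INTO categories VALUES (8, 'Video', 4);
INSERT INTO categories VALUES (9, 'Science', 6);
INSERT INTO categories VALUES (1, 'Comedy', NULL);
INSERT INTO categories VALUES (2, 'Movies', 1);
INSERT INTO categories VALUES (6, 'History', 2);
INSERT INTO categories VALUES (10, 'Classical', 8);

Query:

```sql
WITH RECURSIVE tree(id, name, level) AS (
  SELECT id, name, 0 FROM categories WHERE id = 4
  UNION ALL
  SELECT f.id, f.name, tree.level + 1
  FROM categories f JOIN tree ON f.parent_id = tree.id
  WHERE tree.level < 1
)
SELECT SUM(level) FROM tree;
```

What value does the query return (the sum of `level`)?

Base: id=4 (Sports) at level 0.
Iteration 1: rows with parent_id in {4} -> Video (id 8, level 1).
Iteration 2: level < 1 fails for all current rows; recursion stops.
SUM(level) = 0 + 1 = 1.

1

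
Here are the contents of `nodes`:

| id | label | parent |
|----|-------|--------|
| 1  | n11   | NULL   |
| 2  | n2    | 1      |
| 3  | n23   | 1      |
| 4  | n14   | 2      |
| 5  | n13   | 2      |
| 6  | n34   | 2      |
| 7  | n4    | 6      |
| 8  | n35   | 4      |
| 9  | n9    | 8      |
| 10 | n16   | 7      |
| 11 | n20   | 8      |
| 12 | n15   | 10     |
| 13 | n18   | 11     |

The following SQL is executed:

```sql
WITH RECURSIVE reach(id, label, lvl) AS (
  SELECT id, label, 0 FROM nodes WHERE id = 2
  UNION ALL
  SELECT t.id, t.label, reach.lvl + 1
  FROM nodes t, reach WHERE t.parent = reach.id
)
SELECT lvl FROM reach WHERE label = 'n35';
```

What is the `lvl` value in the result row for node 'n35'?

2

Base: id=2 (n2) at lvl 0.
Iteration 1: rows with parent in {2} -> n14 (id 4, lvl 1), n13 (id 5, lvl 1), n34 (id 6, lvl 1).
Iteration 2: rows with parent in {4,5,6} -> n4 (id 7, lvl 2), n35 (id 8, lvl 2).
Iteration 3: rows with parent in {7,8} -> n9 (id 9, lvl 3), n16 (id 10, lvl 3), n20 (id 11, lvl 3).
Iteration 4: rows with parent in {9,10,11} -> n15 (id 12, lvl 4), n18 (id 13, lvl 4).
Iteration 5: no rows with parent in {12,13}; recursion stops.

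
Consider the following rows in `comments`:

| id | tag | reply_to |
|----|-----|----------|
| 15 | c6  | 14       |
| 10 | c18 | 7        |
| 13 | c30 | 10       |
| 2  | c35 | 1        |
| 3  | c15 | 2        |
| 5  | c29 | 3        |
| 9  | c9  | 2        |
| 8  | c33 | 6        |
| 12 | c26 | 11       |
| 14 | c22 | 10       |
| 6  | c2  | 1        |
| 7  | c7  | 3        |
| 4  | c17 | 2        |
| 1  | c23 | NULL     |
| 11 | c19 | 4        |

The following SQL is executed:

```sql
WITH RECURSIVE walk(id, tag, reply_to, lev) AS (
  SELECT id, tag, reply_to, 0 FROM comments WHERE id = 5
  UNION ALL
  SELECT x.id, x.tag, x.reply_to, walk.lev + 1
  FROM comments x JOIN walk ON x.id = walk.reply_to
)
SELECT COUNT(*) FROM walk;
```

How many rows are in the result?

4

Base: id=5 (c29), reply_to=3, lev 0.
Iteration 1: join on id=3 -> c15 (id 3, reply_to=2, lev 1).
Iteration 2: join on id=2 -> c35 (id 2, reply_to=1, lev 2).
Iteration 3: join on id=1 -> c23 (id 1, reply_to=NULL, lev 3).
Iteration 4: reply_to is NULL; no match; recursion stops.
Total rows emitted: 4.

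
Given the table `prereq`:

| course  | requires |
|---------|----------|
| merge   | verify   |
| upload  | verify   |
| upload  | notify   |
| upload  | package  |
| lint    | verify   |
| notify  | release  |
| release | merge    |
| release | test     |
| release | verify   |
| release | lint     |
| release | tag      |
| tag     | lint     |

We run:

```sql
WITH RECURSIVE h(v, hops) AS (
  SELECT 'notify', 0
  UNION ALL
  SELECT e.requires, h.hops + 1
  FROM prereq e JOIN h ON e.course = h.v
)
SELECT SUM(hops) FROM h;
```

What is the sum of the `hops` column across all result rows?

Base: (notify, hops=0).
Iteration 1: edges from {notify} -> (release, hops=1).
Iteration 2: edges from {release} -> (lint, hops=2), (merge, hops=2), (tag, hops=2), (test, hops=2), (verify, hops=2).
Iteration 3: edges from {lint,merge,tag,test,verify} -> (lint, hops=3), (verify, hops=3) x2. [UNION ALL keeps all 3 new rows, including repeats]
Iteration 4: edges from {lint,verify} -> (verify, hops=4).
Iteration 5: no outgoing edges from {verify}; recursion stops.
SUM(hops) = 0 + 1 + 2 + 2 + 2 + 2 + 2 + 3 + 3 + 3 + 4 = 24.

24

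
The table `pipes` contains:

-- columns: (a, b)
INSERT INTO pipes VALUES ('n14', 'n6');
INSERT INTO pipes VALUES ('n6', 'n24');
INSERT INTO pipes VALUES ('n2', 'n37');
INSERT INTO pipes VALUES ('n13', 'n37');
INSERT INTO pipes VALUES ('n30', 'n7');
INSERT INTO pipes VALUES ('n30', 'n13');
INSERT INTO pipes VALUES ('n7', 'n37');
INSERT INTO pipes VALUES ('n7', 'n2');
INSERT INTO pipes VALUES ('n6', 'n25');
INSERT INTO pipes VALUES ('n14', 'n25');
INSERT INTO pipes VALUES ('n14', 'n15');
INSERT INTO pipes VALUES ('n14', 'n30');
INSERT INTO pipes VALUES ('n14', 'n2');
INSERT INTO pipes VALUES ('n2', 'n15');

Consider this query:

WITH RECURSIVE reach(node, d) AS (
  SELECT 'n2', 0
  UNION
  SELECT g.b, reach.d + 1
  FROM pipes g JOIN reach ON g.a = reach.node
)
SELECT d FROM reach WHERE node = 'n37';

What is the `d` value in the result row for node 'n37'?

Base: (n2, d=0).
Iteration 1: edges from {n2} -> (n15, d=1), (n37, d=1).
Iteration 2: no outgoing edges from {n15,n37}; recursion stops.

1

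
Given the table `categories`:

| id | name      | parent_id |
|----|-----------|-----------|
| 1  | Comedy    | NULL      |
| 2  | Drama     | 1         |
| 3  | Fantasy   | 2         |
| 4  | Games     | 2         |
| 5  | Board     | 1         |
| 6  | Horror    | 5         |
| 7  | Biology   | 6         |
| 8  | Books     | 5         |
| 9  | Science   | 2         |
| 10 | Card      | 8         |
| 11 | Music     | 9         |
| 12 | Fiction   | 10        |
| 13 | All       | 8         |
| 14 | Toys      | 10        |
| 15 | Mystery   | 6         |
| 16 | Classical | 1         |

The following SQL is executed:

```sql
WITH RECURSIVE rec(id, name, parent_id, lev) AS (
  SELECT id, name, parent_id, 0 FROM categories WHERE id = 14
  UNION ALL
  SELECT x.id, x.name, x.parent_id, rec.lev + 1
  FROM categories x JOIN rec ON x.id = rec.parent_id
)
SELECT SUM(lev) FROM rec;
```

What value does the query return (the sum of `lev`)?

10

Base: id=14 (Toys), parent_id=10, lev 0.
Iteration 1: join on id=10 -> Card (id 10, parent_id=8, lev 1).
Iteration 2: join on id=8 -> Books (id 8, parent_id=5, lev 2).
Iteration 3: join on id=5 -> Board (id 5, parent_id=1, lev 3).
Iteration 4: join on id=1 -> Comedy (id 1, parent_id=NULL, lev 4).
Iteration 5: parent_id is NULL; no match; recursion stops.
SUM(lev) = 0 + 1 + 2 + 3 + 4 = 10.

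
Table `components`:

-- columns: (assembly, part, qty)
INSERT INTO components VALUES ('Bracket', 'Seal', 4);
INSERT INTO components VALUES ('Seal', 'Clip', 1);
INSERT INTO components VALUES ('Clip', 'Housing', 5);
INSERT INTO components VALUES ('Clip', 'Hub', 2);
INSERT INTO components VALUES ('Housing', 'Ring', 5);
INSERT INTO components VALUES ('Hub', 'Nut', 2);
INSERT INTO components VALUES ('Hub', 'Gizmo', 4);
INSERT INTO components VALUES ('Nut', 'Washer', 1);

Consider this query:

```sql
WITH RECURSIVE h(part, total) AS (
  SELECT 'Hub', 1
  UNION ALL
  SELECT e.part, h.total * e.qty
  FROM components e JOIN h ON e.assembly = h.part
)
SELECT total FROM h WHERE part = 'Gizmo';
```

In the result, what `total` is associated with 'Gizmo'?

4

Base: (Hub, total=1).
Iteration 1: components of {Hub} -> Gizmo = 1*4 = 4, Nut = 1*2 = 2.
Iteration 2: components of {Gizmo,Nut} -> Washer = 2*1 = 2.
Iteration 3: no further components; recursion stops.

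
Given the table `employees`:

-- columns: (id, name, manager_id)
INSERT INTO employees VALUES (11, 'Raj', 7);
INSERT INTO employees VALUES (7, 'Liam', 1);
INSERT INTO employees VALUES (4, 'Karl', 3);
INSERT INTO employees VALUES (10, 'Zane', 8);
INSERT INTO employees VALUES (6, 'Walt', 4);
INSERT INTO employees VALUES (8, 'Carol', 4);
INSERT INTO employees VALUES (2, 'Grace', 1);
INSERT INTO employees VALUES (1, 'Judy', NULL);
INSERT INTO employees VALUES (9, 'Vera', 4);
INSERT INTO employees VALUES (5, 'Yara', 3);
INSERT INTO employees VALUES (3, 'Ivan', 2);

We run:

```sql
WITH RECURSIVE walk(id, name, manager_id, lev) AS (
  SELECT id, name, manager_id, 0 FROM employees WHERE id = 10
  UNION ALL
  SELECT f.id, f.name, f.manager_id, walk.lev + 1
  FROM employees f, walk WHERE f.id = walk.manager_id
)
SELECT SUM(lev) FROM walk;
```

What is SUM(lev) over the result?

Base: id=10 (Zane), manager_id=8, lev 0.
Iteration 1: join on id=8 -> Carol (id 8, manager_id=4, lev 1).
Iteration 2: join on id=4 -> Karl (id 4, manager_id=3, lev 2).
Iteration 3: join on id=3 -> Ivan (id 3, manager_id=2, lev 3).
Iteration 4: join on id=2 -> Grace (id 2, manager_id=1, lev 4).
Iteration 5: join on id=1 -> Judy (id 1, manager_id=NULL, lev 5).
Iteration 6: manager_id is NULL; no match; recursion stops.
SUM(lev) = 0 + 1 + 2 + 3 + 4 + 5 = 15.

15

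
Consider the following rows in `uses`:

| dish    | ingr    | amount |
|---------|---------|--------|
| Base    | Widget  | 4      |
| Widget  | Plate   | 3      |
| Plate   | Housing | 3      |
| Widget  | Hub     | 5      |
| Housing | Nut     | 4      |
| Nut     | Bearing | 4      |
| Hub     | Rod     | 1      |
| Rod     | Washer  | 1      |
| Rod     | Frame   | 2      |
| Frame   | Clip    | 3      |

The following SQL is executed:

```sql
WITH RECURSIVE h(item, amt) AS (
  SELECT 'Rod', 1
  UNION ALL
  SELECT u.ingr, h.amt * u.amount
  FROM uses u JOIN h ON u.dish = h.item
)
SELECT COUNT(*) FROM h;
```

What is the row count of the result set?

4

Base: (Rod, amt=1).
Iteration 1: components of {Rod} -> Frame = 1*2 = 2, Washer = 1*1 = 1.
Iteration 2: components of {Frame,Washer} -> Clip = 2*3 = 6.
Iteration 3: no further components; recursion stops.
Total rows emitted: 4.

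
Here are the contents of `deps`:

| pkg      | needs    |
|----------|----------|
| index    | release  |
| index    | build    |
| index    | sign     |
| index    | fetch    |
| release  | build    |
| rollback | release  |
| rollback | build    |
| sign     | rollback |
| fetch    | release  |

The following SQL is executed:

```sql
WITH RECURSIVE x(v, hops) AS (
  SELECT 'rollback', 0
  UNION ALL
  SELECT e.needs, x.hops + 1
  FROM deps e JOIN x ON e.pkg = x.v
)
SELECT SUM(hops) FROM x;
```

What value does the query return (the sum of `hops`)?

Base: (rollback, hops=0).
Iteration 1: edges from {rollback} -> (build, hops=1), (release, hops=1).
Iteration 2: edges from {build,release} -> (build, hops=2).
Iteration 3: no outgoing edges from {build}; recursion stops.
SUM(hops) = 0 + 1 + 1 + 2 = 4.

4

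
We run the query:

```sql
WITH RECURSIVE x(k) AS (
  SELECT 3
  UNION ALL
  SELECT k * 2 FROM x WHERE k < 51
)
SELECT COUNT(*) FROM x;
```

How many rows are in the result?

Base: k=3.
Iteration 1: 3 < 51 holds -> k = 3 * 2 = 6.
Iteration 2: 6 < 51 holds -> k = 6 * 2 = 12.
Iteration 3: 12 < 51 holds -> k = 12 * 2 = 24.
Iteration 4: 24 < 51 holds -> k = 24 * 2 = 48.
Iteration 5: 48 < 51 holds -> k = 48 * 2 = 96.
Iteration 6: 96 < 51 fails; recursion stops.
Total rows emitted: 6.

6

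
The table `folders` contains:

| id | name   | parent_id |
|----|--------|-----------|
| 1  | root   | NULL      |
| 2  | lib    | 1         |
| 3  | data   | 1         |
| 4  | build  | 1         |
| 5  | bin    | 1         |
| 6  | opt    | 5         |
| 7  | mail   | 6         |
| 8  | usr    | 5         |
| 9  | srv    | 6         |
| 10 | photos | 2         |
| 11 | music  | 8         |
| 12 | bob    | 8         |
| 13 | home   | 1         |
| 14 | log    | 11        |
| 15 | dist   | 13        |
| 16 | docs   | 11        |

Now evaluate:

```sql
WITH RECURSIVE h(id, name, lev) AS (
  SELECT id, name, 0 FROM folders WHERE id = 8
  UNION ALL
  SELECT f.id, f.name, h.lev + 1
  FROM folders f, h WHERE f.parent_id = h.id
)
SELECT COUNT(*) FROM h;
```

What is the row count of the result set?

5

Base: id=8 (usr) at lev 0.
Iteration 1: rows with parent_id in {8} -> music (id 11, lev 1), bob (id 12, lev 1).
Iteration 2: rows with parent_id in {11,12} -> log (id 14, lev 2), docs (id 16, lev 2).
Iteration 3: no rows with parent_id in {14,16}; recursion stops.
Total rows emitted: 5.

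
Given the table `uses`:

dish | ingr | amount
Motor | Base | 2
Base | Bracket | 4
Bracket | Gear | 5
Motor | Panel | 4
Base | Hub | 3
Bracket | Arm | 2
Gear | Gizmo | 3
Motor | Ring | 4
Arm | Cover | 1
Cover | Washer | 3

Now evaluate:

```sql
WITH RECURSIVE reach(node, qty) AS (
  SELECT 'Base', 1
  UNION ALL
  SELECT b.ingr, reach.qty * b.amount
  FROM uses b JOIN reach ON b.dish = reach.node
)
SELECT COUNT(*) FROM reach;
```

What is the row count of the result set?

8

Base: (Base, qty=1).
Iteration 1: components of {Base} -> Bracket = 1*4 = 4, Hub = 1*3 = 3.
Iteration 2: components of {Bracket,Hub} -> Arm = 4*2 = 8, Gear = 4*5 = 20.
Iteration 3: components of {Arm,Gear} -> Cover = 8*1 = 8, Gizmo = 20*3 = 60.
Iteration 4: components of {Cover,Gizmo} -> Washer = 8*3 = 24.
Iteration 5: no further components; recursion stops.
Total rows emitted: 8.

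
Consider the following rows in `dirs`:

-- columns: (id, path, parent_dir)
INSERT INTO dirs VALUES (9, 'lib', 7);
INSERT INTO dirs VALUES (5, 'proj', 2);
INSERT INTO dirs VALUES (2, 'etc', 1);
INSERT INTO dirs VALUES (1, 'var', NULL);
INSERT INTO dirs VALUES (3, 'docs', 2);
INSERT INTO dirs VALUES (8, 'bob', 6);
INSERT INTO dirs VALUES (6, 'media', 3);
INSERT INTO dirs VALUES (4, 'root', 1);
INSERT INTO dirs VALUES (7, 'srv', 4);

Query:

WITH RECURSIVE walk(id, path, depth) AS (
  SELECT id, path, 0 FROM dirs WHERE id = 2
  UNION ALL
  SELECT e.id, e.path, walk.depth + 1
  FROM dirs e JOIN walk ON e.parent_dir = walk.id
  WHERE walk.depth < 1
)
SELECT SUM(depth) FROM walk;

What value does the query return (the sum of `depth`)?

2

Base: id=2 (etc) at depth 0.
Iteration 1: rows with parent_dir in {2} -> docs (id 3, depth 1), proj (id 5, depth 1).
Iteration 2: depth < 1 fails for all current rows; recursion stops.
SUM(depth) = 0 + 1 + 1 = 2.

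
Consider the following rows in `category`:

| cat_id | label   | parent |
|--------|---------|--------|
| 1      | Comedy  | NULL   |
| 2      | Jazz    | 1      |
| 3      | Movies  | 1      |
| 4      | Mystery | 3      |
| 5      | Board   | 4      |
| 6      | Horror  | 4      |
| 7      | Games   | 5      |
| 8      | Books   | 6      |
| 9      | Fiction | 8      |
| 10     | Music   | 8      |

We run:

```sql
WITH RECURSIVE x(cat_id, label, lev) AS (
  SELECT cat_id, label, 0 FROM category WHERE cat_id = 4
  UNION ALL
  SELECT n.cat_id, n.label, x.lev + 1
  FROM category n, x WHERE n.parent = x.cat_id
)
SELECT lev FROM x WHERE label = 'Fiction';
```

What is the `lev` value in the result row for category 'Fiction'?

Base: cat_id=4 (Mystery) at lev 0.
Iteration 1: rows with parent in {4} -> Board (id 5, lev 1), Horror (id 6, lev 1).
Iteration 2: rows with parent in {5,6} -> Games (id 7, lev 2), Books (id 8, lev 2).
Iteration 3: rows with parent in {7,8} -> Fiction (id 9, lev 3), Music (id 10, lev 3).
Iteration 4: no rows with parent in {9,10}; recursion stops.

3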